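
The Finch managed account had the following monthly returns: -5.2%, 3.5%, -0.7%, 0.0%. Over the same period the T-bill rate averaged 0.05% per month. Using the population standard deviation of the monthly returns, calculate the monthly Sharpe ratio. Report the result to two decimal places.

Mean return r̄ = -2.40 / 4 = -0.6000%
Σ(r − r̄)² = (-5.2 − (-0.6000))² + (3.5 − (-0.6000))² + … = 38.3400
σ = √[38.3400 / 4] = 3.0960%
Sharpe = (r̄ − rf) / σ = (-0.6000 − 0.05) / 3.0960 = -0.6500 / 3.0960 = -0.2099

-0.21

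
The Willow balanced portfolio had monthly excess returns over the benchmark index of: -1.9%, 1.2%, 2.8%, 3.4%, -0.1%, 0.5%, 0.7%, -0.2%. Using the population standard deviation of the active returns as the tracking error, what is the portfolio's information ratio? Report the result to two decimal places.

r̄ = (-1.9 + 1.2 + 2.8 + 3.4 − 0.1 + 0.5 + 0.7 − 0.2) / 8 = 6.40 / 8 = 0.8000%
Population σ = √[Σ(r − r̄)² / 8] = √[20.1200 / 8] = √2.5150 = 1.5859%
IR = r̄ / tracking error = 0.8000 / 1.5859 = 0.5044

0.50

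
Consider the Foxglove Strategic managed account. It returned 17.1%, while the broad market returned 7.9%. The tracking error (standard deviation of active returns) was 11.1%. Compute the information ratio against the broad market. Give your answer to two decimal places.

0.83

IR = (Rp − Rb) / TE = (17.1% − 7.9%) / 11.1% = 9.20% / 11.1% = 0.8288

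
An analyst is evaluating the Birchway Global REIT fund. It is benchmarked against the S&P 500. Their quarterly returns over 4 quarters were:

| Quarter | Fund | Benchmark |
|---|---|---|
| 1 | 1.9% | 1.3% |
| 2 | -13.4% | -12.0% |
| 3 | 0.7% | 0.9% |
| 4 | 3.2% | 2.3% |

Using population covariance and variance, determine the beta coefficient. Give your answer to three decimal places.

r̄p = -1.9000%,  r̄m = -1.8750%
Cov = Σ(rp − r̄p)(rm − r̄m) / 4 = 39.2525
Var(rm) = Σ(rm − r̄m)² / 4 = 34.4319
β = Cov / Var = 39.2525 / 34.4319 = 1.1400

1.140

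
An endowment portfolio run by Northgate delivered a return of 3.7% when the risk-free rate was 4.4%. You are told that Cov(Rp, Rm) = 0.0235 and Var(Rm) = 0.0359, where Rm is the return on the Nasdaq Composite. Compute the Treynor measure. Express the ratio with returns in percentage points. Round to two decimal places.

β = Cov / Var = 0.0235 / 0.0359 = 0.6546
Treynor = (Rp − Rf) / β = (3.7% − 4.4%) / 0.6546 = -0.70 / 0.6546 = -1.0694

-1.07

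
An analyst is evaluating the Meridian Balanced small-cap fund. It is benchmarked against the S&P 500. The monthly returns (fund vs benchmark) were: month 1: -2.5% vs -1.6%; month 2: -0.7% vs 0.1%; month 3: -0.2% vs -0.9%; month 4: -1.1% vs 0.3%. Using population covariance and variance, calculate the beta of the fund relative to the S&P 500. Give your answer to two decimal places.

r̄p = -1.1250%,  r̄m = -0.5250%
Cov = Σ(rp − r̄p)(rm − r̄m) / 4 = 0.3544
Var(rm) = Σ(rm − r̄m)² / 4 = 0.5919
β = Cov / Var = 0.3544 / 0.5919 = 0.5987

0.60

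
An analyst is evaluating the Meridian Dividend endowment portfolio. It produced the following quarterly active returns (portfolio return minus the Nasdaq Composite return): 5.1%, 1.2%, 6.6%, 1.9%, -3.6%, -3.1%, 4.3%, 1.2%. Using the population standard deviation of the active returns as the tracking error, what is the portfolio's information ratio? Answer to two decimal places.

r̄ = (5.1 + 1.2 + 6.6 + 1.9 − 3.6 − 3.1 + 4.3 + 1.2) / 8 = 13.60 / 8 = 1.7000%
Population σ = √[Σ(r − r̄)² / 8] = √[94.0000 / 8] = √11.7500 = 3.4278%
IR = r̄ / tracking error = 1.7000 / 3.4278 = 0.4959

0.50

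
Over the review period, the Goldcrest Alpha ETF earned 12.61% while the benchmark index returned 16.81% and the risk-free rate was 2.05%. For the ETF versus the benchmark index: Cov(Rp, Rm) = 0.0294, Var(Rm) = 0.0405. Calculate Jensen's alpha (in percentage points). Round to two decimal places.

β = Cov / Var = 0.0294 / 0.0405 = 0.7259
E[R] = Rf + β(Rm − Rf) = 2.05% + 0.7259 × (16.81% − 2.05%) = 12.7643%
α = Rp − E[R] = 12.61% − 12.7643% = -0.1543

-0.15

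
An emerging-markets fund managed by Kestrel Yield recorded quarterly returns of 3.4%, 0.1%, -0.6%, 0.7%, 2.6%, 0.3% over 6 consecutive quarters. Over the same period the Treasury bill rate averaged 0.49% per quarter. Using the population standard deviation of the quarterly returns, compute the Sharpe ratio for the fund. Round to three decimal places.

Mean return r̄ = 6.50 / 6 = 1.0833%
Σ(r − r̄)² = (3.4 − 1.0833)² + (0.1 − 1.0833)² + (-0.6 − 1.0833)² + … = 12.2283
σ = √[12.2283 / 6] = 1.4276%
Sharpe = (r̄ − rf) / σ = (1.0833 − 0.49) / 1.4276 = 0.5933 / 1.4276 = 0.4156

0.416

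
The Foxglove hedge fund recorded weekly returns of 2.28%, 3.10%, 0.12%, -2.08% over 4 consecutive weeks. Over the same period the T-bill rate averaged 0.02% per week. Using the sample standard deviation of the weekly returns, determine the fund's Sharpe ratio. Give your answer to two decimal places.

r̄ = (2.28 + 3.1 + 0.12 − 2.08) / 4 = 3.420 / 4 = 0.8550%
Sample σ = √[Σ(r − r̄)² / 3] = √[16.2251 / 3] = √5.4084 = 2.3256%
Sharpe = (r̄ − rf) / σ = (0.8550 − 0.02) / 2.3256 = 0.8350 / 2.3256 = 0.3590

0.36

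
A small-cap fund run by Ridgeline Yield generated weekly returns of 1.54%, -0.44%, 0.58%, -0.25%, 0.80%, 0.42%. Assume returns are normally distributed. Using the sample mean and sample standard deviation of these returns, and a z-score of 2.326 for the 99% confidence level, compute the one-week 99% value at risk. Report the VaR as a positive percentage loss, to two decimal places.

r̄ = (1.54 − 0.44 + 0.58 − 0.25 + 0.8 + 0.42) / 6 = 0.4417%
Σ(r − r̄)² = 2.6101; sample σ = √(2.6101/5) = 0.7225%
VaR = −(r̄ − z·σ) = −(0.4417 − 2.326 × 0.7225) = −(-1.2388) = 1.2388%

1.24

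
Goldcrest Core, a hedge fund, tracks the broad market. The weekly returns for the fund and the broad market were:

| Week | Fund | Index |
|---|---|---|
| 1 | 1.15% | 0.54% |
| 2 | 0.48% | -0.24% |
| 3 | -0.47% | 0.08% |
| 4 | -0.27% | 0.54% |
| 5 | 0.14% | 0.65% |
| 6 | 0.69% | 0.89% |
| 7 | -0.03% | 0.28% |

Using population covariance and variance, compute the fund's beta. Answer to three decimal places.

r̄p = 0.2414%,  r̄m = 0.3914%
Cov = Σ(rp − r̄p)(rm − r̄m) / 7 = 0.0511
Var(rm) = Σ(rm − r̄m)² / 7 = 0.1240
β = Cov / Var = 0.0511 / 0.1240 = 0.4121

0.412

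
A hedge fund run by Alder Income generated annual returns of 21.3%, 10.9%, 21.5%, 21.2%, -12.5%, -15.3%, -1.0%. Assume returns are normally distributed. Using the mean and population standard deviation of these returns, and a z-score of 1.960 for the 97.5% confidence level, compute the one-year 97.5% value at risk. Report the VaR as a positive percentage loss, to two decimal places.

r̄ = (21.3 + 10.9 + 21.5 + 21.2 − 12.5 − 15.3 − 1) / 7 = 6.5857%
Σ(r − r̄)² = 1571.9286; population σ = √(1571.9286/7) = 14.9854%
VaR = −(r̄ − z·σ) = −(6.5857 − 1.960 × 14.9854) = −(-22.7857) = 22.7857%

22.79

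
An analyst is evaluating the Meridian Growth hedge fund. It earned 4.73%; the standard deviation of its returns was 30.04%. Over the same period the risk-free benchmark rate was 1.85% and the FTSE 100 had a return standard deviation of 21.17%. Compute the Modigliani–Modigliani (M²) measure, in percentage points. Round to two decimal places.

Sharpe = (Rp − Rf) / σp = (4.73% − 1.85%) / 30.04% = 0.0959
M² = Rf + Sharpe × σm = 1.85% + 0.0959 × 21.17% = 3.8802%

3.88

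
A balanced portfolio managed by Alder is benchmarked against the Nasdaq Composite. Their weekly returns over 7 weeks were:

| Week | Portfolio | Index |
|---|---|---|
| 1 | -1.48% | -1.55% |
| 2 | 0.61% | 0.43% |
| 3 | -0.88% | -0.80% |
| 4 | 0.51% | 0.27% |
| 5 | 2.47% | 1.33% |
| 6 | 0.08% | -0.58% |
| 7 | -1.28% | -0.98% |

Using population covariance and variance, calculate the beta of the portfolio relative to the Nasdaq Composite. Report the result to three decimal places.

r̄p = 0.0043%,  r̄m = -0.2686%
Cov = Σ(rp − r̄p)(rm − r̄m) / 7 = 1.1285
Var(rm) = Σ(rm − r̄m)² / 7 = 0.8373
β = Cov / Var = 1.1285 / 0.8373 = 1.3478

1.348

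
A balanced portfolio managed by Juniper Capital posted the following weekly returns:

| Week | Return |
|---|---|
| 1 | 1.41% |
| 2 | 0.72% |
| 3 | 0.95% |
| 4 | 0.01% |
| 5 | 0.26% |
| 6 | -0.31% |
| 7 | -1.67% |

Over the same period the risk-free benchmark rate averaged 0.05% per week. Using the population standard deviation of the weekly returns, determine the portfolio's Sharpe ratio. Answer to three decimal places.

r̄ = (1.41 + 0.72 + 0.95 + 0.01 + 0.26 − 0.31 − 1.67) / 7 = 1.370 / 7 = 0.1957%
Σ(r − r̄)² = (1.41 − 0.1957)² + (0.72 − 0.1957)² + … = 6.0936
population σ = √(6.0936 / 7) = √0.8705 = 0.9330%
Sharpe = (r̄ − rf) / σ = (0.1957 − 0.05) / 0.9330 = 0.1457 / 0.9330 = 0.1562

0.156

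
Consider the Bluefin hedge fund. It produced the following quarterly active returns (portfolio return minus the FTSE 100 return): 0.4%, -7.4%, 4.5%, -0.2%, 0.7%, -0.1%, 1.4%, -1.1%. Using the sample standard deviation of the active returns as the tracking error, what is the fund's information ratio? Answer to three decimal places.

μ = (0.4 − 7.4 + 4.5 − 0.2 + 0.7 − 0.1 + 1.4 − 1.1) / 8 = -1.80 / 8 = -0.2250%
Sample σ = √[Σ(r − μ)² / 7] = √[78.4750 / 7] = √11.2107 = 3.3482%
IR = μ / tracking error = -0.2250 / 3.3482 = -0.0672

-0.067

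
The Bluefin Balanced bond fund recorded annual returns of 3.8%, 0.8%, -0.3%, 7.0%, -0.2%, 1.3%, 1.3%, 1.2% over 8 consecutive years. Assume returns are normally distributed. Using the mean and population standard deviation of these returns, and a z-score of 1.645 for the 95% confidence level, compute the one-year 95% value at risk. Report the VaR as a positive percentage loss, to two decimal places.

r̄ = (3.8 + 0.8 − 0.3 + 7 − 0.2 + 1.3 + 1.3 + 1.2) / 8 = 1.8625%
Σ(r − r̄)² = (3.8 − 1.8625)² + (0.8 − 1.8625)² + … = 41.2788
population σ = √(41.2788 / 8) = √5.1599 = 2.2715%
VaR = −(r̄ − z·σ) = −(1.8625 − 1.645 × 2.2715) = −(-1.8741) = 1.8741%

1.87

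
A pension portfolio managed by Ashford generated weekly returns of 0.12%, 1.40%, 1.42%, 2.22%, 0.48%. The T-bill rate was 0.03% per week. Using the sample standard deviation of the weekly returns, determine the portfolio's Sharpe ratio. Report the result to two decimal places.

1.32

μ = (0.12 + 1.4 + 1.42 + 2.22 + 0.48) / 5 = 5.640 / 5 = 1.1280%
Σ(r − μ)² = (0.12 − 1.1280)² + (1.4 − 1.1280)² + … = 2.7877
σ = √[2.7877 / 4] = 0.8348%
Sharpe = (μ − rf) / σ = (1.1280 − 0.03) / 0.8348 = 1.0980 / 0.8348 = 1.3153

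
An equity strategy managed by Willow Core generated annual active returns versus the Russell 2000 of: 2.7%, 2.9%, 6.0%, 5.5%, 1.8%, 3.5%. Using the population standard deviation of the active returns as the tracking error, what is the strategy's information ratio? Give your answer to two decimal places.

Mean return r̄ = 22.40 / 6 = 3.7333%
Σ(r − r̄)² = (2.7 − 3.7333)² + (2.9 − 3.7333)² + … = 13.8133
population σ = √(13.8133 / 6) = √2.3022 = 1.5173%
IR = r̄ / tracking error = 3.7333 / 1.5173 = 2.4605

2.46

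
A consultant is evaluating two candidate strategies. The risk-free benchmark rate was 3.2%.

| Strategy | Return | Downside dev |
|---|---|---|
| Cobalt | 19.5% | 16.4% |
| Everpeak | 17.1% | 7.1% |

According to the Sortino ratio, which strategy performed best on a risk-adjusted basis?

Cobalt: Sortino ratio = (19.5% − 3.2%) / 16.4% = 0.994
Everpeak: Sortino ratio = (17.1% − 3.2%) / 7.1% = 1.958
Highest: Everpeak (1.958).

Everpeak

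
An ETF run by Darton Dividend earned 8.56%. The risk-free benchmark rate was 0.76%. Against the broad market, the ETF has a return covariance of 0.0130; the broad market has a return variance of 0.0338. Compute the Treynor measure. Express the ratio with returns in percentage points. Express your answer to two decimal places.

β = Cov / Var = 0.0130 / 0.0338 = 0.3846
Treynor = (Rp − Rf) / β = (8.56% − 0.76%) / 0.3846 = 7.80 / 0.3846 = 20.2808

20.28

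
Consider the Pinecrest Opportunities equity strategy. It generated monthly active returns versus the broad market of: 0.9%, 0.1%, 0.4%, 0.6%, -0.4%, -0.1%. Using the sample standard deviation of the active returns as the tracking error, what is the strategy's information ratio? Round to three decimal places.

0.525

r̄ = (0.9 + 0.1 + 0.4 + 0.6 − 0.4 − 0.1) / 6 = 1.50 / 6 = 0.2500%
Σ(r − r̄)² = (0.9 − 0.2500)² + (0.1 − 0.2500)² + (0.4 − 0.2500)² + … = 1.1350
sample σ = √(1.1350 / 5) = √0.2270 = 0.4764%
IR = r̄ / tracking error = 0.2500 / 0.4764 = 0.5248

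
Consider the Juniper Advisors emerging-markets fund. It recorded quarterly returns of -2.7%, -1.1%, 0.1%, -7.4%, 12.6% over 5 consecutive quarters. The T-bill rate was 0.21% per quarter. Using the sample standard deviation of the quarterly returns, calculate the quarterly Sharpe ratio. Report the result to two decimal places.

0.01

μ = (-2.7 − 1.1 + 0.1 − 7.4 + 12.6) / 5 = 1.50 / 5 = 0.3000%
Σ(r − μ)² = 221.5800; sample σ = √(221.5800/4) = 7.4428%
Sharpe = (μ − rf) / σ = (0.3000 − 0.21) / 7.4428 = 0.0900 / 7.4428 = 0.0121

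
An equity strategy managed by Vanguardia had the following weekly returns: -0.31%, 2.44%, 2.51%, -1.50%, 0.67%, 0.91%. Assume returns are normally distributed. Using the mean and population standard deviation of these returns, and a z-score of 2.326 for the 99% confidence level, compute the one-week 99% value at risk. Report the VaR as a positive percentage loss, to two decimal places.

Mean return r̄ = 4.720 / 6 = 0.7867%
Σ(r − r̄)² = 12.1637; population σ = √(12.1637/6) = 1.4238%
VaR = −(r̄ − z·σ) = −(0.7867 − 2.326 × 1.4238) = −(-2.5251) = 2.5251%

2.53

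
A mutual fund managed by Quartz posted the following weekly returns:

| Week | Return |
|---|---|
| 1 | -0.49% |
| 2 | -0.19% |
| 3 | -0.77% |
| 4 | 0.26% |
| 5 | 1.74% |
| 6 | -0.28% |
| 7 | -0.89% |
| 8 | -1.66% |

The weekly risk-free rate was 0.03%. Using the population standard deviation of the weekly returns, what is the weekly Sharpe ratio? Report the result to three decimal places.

-0.338

Mean return r̄ = -2.280 / 8 = -0.2850%
Population σ = √[Σ(r − r̄)² / 8] = √[6.9406 / 8] = √0.8676 = 0.9315%
Sharpe = (r̄ − rf) / σ = (-0.2850 − 0.03) / 0.9315 = -0.3150 / 0.9315 = -0.3382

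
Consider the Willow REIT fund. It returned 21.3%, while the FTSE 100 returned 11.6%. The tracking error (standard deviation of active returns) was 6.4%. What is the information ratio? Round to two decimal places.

IR = (Rp − Rb) / TE = (21.3% − 11.6%) / 6.4% = 9.70% / 6.4% = 1.5156

1.52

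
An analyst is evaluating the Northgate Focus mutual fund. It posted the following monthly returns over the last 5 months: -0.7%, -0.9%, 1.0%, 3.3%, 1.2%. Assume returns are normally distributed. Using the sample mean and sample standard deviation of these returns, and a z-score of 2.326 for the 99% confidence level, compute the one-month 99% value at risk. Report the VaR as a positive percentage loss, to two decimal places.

3.18

Mean return r̄ = 3.90 / 5 = 0.7800%
Sample σ = √[Σ(r − r̄)² / 4] = √[11.5880 / 4] = √2.8970 = 1.7021%
VaR = −(r̄ − z·σ) = −(0.7800 − 2.326 × 1.7021) = −(-3.1791) = 3.1791%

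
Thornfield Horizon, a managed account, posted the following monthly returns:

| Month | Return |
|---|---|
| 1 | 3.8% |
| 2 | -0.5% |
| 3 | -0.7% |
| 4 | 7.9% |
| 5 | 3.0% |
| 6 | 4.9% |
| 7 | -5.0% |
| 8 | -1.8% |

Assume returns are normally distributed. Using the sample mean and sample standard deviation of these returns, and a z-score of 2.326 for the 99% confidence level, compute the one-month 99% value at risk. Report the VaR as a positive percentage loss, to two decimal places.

8.26

Mean return r̄ = 11.60 / 8 = 1.4500%
Sample σ = √[Σ(r − r̄)² / 7] = √[122.0200 / 7] = √17.4314 = 4.1751%
VaR = −(r̄ − z·σ) = −(1.4500 − 2.326 × 4.1751) = −(-8.2613) = 8.2613%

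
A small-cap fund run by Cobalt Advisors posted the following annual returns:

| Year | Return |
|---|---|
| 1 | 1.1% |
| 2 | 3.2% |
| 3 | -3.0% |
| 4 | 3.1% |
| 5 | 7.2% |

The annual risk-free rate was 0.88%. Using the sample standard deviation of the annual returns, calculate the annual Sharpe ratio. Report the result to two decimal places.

Mean return r̄ = 11.60 / 5 = 2.3200%
Σ(r − r̄)² = (1.1 − 2.3200)² + (3.2 − 2.3200)² + (-3 − 2.3200)² + … = 54.9880
σ = √[54.9880 / 4] = 3.7077%
Sharpe = (r̄ − rf) / σ = (2.3200 − 0.88) / 3.7077 = 1.4400 / 3.7077 = 0.3884

0.39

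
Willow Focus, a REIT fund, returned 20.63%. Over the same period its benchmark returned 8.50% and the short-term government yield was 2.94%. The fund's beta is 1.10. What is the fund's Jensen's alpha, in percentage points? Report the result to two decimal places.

CAPM expected return = Rf + β(Rm − Rf) = 2.94% + 1.10 × (8.50% − 2.94%) = 2.94 + 1.10 × 5.56 = 9.0560%
Jensen's α = Rp − E[R] = 20.63% − 9.0560% = 11.5740

11.57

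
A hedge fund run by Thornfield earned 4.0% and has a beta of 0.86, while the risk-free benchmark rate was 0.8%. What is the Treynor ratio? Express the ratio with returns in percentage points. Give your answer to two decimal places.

Treynor = (Rp − Rf) / β = (4.0% − 0.8%) / 0.86 = 3.20 / 0.86 = 3.7209

3.72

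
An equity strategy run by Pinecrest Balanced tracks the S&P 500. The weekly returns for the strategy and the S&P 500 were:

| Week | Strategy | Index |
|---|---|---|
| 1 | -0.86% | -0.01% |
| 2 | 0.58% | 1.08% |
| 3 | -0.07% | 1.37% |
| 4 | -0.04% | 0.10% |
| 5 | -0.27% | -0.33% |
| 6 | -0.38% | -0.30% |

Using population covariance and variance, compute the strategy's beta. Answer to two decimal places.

r̄p = -0.1733%,  r̄m = 0.3183%
Cov = Σ(rp − r̄p)(rm − r̄m) / 6 = 0.1782
Var(rm) = Σ(rm − r̄m)² / 6 = 0.4407
β = Cov / Var = 0.1782 / 0.4407 = 0.4044

0.40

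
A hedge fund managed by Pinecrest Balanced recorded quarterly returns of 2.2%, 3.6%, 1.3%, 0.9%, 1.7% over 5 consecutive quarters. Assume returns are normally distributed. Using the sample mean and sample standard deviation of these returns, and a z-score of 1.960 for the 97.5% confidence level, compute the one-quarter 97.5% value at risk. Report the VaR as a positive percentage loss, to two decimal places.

0.11

μ = (2.2 + 3.6 + 1.3 + 0.9 + 1.7) / 5 = 1.9400%
Sample std dev = √[4.3720 / 4] = 1.0455%
VaR = −(μ − z·σ) = −(1.9400 − 1.960 × 1.0455) = −(-0.1092) = 0.1092%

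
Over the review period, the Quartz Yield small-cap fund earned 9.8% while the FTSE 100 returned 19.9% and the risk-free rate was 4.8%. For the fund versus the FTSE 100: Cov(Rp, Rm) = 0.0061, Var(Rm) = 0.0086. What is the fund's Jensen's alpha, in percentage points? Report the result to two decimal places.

-5.71

β = Cov / Var = 0.0061 / 0.0086 = 0.7093
E[R] = Rf + β(Rm − Rf) = 4.8% + 0.7093 × (19.9% − 4.8%) = 15.5104%
α = Rp − E[R] = 9.8% − 15.5104% = -5.7104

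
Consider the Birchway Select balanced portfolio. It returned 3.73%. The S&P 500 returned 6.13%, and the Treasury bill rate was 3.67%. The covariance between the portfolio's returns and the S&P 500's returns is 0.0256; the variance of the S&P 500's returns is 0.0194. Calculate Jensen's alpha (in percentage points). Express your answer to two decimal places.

β = Cov / Var = 0.0256 / 0.0194 = 1.3196
E[R] = Rf + β(Rm − Rf) = 3.67% + 1.3196 × (6.13% − 3.67%) = 6.9162%
α = Rp − E[R] = 3.73% − 6.9162% = -3.1862

-3.19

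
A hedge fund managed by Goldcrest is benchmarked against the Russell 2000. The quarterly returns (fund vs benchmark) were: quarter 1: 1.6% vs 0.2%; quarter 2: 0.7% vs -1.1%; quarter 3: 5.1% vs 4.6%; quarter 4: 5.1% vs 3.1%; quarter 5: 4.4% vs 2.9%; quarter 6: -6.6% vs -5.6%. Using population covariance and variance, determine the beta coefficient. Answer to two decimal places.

r̄p = 1.7167%,  r̄m = 0.6833%
Cov = Σ(rp − r̄p)(rm − r̄m) / 6 = 13.5836
Var(rm) = Σ(rm − r̄m)² / 6 = 11.4981
β = Cov / Var = 13.5836 / 11.4981 = 1.1814

1.18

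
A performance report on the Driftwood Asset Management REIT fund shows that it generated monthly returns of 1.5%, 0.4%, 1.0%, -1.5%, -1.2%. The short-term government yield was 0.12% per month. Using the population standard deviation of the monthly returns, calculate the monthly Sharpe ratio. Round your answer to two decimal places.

r̄ = (1.5 + 0.4 + 1 − 1.5 − 1.2) / 5 = 0.0400%
Population std dev = √[7.0920 / 5] = 1.1910%
Sharpe = (r̄ − rf) / σ = (0.0400 − 0.12) / 1.1910 = -0.0800 / 1.1910 = -0.0672

-0.07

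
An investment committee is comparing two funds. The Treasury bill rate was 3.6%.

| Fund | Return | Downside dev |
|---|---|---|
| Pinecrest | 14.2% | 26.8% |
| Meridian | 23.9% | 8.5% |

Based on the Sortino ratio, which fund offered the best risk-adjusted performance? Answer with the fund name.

Pinecrest: Sortino ratio = (14.2% − 3.6%) / 26.8% = 0.396
Meridian: Sortino ratio = (23.9% − 3.6%) / 8.5% = 2.388
Highest: Meridian (2.388).

Meridian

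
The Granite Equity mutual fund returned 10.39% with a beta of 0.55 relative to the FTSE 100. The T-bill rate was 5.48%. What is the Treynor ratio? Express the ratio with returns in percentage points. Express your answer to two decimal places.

8.93

Treynor = (Rp − Rf) / β = (10.39% − 5.48%) / 0.55 = 4.91 / 0.55 = 8.9273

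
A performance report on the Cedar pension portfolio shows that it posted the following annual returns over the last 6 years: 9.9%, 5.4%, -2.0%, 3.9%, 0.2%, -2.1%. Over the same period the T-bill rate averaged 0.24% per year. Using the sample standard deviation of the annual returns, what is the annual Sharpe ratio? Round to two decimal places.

0.49

μ = (9.9 + 5.4 − 2 + 3.9 + 0.2 − 2.1) / 6 = 15.30 / 6 = 2.5500%
Sample σ = √[Σ(r − μ)² / 5] = √[111.8150 / 5] = √22.3630 = 4.7290%
Sharpe = (μ − rf) / σ = (2.5500 − 0.24) / 4.7290 = 2.3100 / 4.7290 = 0.4885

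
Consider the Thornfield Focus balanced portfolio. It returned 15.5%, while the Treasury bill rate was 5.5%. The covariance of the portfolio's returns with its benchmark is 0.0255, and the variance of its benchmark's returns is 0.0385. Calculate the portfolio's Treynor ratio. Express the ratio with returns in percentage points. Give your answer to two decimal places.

15.10

β = Cov / Var = 0.0255 / 0.0385 = 0.6623
Treynor = (Rp − Rf) / β = (15.5% − 5.5%) / 0.6623 = 10.00 / 0.6623 = 15.0989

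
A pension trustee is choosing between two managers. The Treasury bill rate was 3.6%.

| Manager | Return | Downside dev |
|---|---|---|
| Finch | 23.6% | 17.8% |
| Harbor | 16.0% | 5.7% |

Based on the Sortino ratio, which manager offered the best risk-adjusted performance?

Harbor

Finch: Sortino ratio = (23.6% − 3.6%) / 17.8% = 1.124
Harbor: Sortino ratio = (16.0% − 3.6%) / 5.7% = 2.175
Highest: Harbor (2.175).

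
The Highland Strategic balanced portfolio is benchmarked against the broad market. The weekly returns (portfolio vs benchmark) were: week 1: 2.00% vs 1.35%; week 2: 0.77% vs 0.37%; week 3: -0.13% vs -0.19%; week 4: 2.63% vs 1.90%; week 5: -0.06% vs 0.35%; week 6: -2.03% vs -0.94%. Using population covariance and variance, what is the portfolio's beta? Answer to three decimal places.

1.593

r̄p = 0.5300%,  r̄m = 0.4733%
Cov = Σ(rp − r̄p)(rm − r̄m) / 6 = 1.3981
Var(rm) = Σ(rm − r̄m)² / 6 = 0.8779
β = Cov / Var = 1.3981 / 0.8779 = 1.5926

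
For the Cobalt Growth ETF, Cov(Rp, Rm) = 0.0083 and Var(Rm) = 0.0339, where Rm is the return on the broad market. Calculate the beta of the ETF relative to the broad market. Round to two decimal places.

β = Cov(Rp, Rm) / Var(Rm) = 0.0083 / 0.0339 = 0.2448

0.24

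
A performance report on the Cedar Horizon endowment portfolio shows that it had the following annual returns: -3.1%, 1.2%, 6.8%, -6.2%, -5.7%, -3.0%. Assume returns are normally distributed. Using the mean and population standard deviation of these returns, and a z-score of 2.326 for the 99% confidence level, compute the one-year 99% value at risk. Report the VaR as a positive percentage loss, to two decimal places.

r̄ = (-3.1 + 1.2 + 6.8 − 6.2 − 5.7 − 3) / 6 = -1.6667%
Population σ = √[Σ(r − r̄)² / 6] = √[120.5533 / 6] = √20.0922 = 4.4824%
VaR = −(r̄ − z·σ) = −(-1.6667 − 2.326 × 4.4824) = −(-12.0928) = 12.0928%

12.09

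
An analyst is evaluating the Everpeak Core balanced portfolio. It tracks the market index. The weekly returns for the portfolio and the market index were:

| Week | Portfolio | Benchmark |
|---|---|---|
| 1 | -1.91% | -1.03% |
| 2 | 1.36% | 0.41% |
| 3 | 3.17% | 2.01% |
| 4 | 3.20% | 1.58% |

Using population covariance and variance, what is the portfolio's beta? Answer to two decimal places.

r̄p = 1.4550%,  r̄m = 0.7425%
Cov = Σ(rp − r̄p)(rm − r̄m) / 4 = 2.4078
Var(rm) = Σ(rm − r̄m)² / 4 = 1.3901
β = Cov / Var = 2.4078 / 1.3901 = 1.7321

1.73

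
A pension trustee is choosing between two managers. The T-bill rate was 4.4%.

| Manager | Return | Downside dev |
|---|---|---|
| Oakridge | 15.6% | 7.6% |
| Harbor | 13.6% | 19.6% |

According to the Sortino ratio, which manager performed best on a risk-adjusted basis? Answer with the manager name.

Oakridge: Sortino ratio = (15.6% − 4.4%) / 7.6% = 1.474
Harbor: Sortino ratio = (13.6% − 4.4%) / 19.6% = 0.469
Highest: Oakridge (1.474).

Oakridge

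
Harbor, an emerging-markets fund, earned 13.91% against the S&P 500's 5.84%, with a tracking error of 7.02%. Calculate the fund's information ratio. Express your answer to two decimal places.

1.15

IR = (Rp − Rb) / TE = (13.91% − 5.84%) / 7.02% = 8.07% / 7.02% = 1.1496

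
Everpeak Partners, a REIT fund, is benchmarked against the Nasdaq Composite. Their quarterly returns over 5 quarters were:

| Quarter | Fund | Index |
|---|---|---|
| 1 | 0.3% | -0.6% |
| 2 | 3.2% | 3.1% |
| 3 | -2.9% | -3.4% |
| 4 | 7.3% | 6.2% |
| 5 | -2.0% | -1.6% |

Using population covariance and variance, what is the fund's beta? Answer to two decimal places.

1.07

r̄p = 1.1800%,  r̄m = 0.7400%
Cov = Σ(rp − r̄p)(rm − r̄m) / 5 = 12.7388
Var(rm) = Σ(rm − r̄m)² / 5 = 11.9584
β = Cov / Var = 12.7388 / 11.9584 = 1.0653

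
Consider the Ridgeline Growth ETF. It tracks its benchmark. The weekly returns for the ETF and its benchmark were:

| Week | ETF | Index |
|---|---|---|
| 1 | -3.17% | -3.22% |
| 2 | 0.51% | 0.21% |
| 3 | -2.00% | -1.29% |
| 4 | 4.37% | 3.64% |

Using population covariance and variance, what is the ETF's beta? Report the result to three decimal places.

r̄p = -0.0725%,  r̄m = -0.1650%
Cov = Σ(rp − r̄p)(rm − r̄m) / 4 = 7.1884
Var(rm) = Σ(rm − r̄m)² / 4 = 6.3043
β = Cov / Var = 7.1884 / 6.3043 = 1.1402

1.140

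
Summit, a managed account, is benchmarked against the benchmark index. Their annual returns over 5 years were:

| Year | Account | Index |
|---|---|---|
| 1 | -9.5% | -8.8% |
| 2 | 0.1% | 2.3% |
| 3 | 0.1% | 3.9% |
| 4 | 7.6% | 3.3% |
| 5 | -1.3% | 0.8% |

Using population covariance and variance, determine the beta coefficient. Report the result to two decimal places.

r̄p = -0.6000%,  r̄m = 0.3000%
Cov = Σ(rp − r̄p)(rm − r̄m) / 5 = 21.8320
Var(rm) = Σ(rm − r̄m)² / 5 = 21.8040
β = Cov / Var = 21.8320 / 21.8040 = 1.0013

1.00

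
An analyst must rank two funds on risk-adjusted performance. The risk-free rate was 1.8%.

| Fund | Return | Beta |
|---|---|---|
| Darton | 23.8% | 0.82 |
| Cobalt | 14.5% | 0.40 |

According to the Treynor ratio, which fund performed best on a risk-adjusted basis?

Darton: Treynor = (23.8% − 1.8%) / 0.82 = 26.829
Cobalt: Treynor = (14.5% − 1.8%) / 0.40 = 31.750
Highest: Cobalt (31.750).

Cobalt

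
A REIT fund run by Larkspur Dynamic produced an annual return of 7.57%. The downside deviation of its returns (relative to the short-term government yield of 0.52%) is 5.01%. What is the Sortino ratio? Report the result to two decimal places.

Sortino = (Rp − Rf) / σd = (7.57% − 0.52%) / 5.01% = 7.05% / 5.01% = 1.4072

1.41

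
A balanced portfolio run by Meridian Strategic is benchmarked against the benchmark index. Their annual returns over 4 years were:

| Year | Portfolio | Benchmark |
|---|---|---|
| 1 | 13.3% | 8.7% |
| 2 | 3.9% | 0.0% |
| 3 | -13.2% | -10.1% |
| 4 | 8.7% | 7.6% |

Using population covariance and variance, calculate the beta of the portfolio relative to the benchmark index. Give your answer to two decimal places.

1.31

r̄p = 3.1750%,  r̄m = 1.5500%
Cov = Σ(rp − r̄p)(rm − r̄m) / 4 = 73.8663
Var(rm) = Σ(rm − r̄m)² / 4 = 56.4625
β = Cov / Var = 73.8663 / 56.4625 = 1.3082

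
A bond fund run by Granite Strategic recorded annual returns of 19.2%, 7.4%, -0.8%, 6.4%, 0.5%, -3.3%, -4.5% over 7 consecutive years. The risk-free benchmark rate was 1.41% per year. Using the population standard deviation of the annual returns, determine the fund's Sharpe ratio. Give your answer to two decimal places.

0.28

μ = (19.2 + 7.4 − 0.8 + 6.4 + 0.5 − 3.3 − 4.5) / 7 = 24.90 / 7 = 3.5571%
Population σ = √[Σ(r − μ)² / 7] = √[407.8171 / 7] = √58.2596 = 7.6328%
Sharpe = (μ − rf) / σ = (3.5571 − 1.41) / 7.6328 = 2.1471 / 7.6328 = 0.2813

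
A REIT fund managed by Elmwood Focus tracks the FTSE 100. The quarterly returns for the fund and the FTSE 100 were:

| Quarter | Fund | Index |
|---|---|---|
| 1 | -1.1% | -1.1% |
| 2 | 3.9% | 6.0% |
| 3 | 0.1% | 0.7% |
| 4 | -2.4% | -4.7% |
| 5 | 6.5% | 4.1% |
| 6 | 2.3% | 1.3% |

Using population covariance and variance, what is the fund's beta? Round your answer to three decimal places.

0.779

r̄p = 1.5500%,  r̄m = 1.0500%
Cov = Σ(rp − r̄p)(rm − r̄m) / 6 = 9.3058
Var(rm) = Σ(rm − r̄m)² / 6 = 11.9458
β = Cov / Var = 9.3058 / 11.9458 = 0.7790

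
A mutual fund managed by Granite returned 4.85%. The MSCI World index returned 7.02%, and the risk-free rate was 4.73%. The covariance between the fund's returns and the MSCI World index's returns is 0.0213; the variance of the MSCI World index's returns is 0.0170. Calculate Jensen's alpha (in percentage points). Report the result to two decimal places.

β = Cov / Var = 0.0213 / 0.0170 = 1.2529
E[R] = Rf + β(Rm − Rf) = 4.73% + 1.2529 × (7.02% − 4.73%) = 7.5991%
α = Rp − E[R] = 4.85% − 7.5991% = -2.7491

-2.75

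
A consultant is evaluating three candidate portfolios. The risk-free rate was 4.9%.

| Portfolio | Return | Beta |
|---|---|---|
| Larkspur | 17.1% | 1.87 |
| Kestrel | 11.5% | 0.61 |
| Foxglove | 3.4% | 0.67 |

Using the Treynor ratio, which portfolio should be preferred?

Larkspur: Treynor = (17.1% − 4.9%) / 1.87 = 6.524
Kestrel: Treynor = (11.5% − 4.9%) / 0.61 = 10.820
Foxglove: Treynor = (3.4% − 4.9%) / 0.67 = -2.239
Highest: Kestrel (10.820).

Kestrel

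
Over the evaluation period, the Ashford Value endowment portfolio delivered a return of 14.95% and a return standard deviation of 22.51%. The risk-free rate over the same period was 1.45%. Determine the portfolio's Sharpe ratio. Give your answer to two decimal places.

Sharpe = (Rp − Rf) / σp = (14.95% − 1.45%) / 22.51% = 13.50% / 22.51% = 0.5997

0.60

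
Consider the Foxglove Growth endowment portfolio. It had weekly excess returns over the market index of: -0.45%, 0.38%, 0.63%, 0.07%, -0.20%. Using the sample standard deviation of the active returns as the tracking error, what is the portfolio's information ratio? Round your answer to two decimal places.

r̄ = (-0.45 + 0.38 + 0.63 + 0.07 − 0.2) / 5 = 0.0860%
Σ(r − r̄)² = 0.7517; sample σ = √(0.7517/4) = 0.4335%
IR = r̄ / tracking error = 0.0860 / 0.4335 = 0.1984

0.20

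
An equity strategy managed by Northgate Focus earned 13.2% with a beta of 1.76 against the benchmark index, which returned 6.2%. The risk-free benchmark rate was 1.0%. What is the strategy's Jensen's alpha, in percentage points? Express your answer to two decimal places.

CAPM expected return = Rf + β(Rm − Rf) = 1.0% + 1.76 × (6.2% − 1.0%) = 1 + 1.76 × 5.20 = 10.1520%
Jensen's α = Rp − E[R] = 13.2% − 10.1520% = 3.0480

3.05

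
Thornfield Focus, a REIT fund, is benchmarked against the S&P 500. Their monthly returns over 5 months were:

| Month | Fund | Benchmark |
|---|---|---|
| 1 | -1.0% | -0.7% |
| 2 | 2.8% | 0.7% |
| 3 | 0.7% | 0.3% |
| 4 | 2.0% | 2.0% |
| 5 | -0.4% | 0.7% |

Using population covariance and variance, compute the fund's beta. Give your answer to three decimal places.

1.098

r̄p = 0.8200%,  r̄m = 0.6000%
Cov = Σ(rp − r̄p)(rm − r̄m) / 5 = 0.8260
Var(rm) = Σ(rm − r̄m)² / 5 = 0.7520
β = Cov / Var = 0.8260 / 0.7520 = 1.0984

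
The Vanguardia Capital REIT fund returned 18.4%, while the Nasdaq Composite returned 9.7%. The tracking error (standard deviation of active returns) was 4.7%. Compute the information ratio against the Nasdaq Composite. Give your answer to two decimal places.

IR = (Rp − Rb) / TE = (18.4% − 9.7%) / 4.7% = 8.70% / 4.7% = 1.8511

1.85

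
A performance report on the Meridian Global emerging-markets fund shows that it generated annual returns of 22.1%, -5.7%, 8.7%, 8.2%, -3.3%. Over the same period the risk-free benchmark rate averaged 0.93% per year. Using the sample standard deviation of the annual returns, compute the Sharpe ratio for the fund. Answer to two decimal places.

0.46

r̄ = (22.1 − 5.7 + 8.7 + 8.2 − 3.3) / 5 = 6.0000%
Σ(r − r̄)² = (22.1 − 6.0000)² + (-5.7 − 6.0000)² + … = 494.7200
σ = √[494.7200 / 4] = 11.1212%
Sharpe = (r̄ − rf) / σ = (6.0000 − 0.93) / 11.1212 = 5.0700 / 11.1212 = 0.4559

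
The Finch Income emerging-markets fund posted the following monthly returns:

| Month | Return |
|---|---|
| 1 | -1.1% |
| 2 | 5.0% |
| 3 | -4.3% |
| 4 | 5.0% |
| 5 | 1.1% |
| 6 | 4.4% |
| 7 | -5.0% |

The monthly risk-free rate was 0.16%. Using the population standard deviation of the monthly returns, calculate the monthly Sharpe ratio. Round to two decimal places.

Mean return μ = 5.10 / 7 = 0.7286%
Population std dev = √[111.5543 / 7] = 3.9920%
Sharpe = (μ − rf) / σ = (0.7286 − 0.16) / 3.9920 = 0.5686 / 3.9920 = 0.1424

0.14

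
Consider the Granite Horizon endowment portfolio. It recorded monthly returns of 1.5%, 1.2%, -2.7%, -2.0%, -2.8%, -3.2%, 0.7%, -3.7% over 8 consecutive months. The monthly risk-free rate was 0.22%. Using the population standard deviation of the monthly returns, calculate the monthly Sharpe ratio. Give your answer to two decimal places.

-0.80

r̄ = (1.5 + 1.2 − 2.7 − 2 − 2.8 − 3.2 + 0.7 − 3.7) / 8 = -1.3750%
Σ(r − r̄)² = 32.1150; population σ = √(32.1150/8) = 2.0036%
Sharpe = (r̄ − rf) / σ = (-1.3750 − 0.22) / 2.0036 = -1.5950 / 2.0036 = -0.7961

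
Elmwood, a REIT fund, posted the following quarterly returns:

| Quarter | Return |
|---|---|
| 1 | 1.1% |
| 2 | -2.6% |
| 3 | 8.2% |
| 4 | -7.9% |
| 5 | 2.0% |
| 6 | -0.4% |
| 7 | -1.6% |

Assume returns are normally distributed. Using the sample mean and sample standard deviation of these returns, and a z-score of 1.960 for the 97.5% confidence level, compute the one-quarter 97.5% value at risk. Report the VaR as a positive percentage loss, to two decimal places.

9.78

Mean return r̄ = -1.20 / 7 = -0.1714%
Sample std dev = √[144.1343 / 6] = 4.9013%
VaR = −(r̄ − z·σ) = −(-0.1714 − 1.960 × 4.9013) = −(-9.7779) = 9.7779%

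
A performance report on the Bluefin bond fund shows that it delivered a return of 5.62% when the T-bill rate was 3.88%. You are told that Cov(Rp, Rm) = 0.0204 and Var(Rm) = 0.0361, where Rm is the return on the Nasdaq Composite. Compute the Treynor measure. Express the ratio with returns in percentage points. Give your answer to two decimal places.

3.08

β = Cov / Var = 0.0204 / 0.0361 = 0.5651
Treynor = (Rp − Rf) / β = (5.62% − 3.88%) / 0.5651 = 1.74 / 0.5651 = 3.0791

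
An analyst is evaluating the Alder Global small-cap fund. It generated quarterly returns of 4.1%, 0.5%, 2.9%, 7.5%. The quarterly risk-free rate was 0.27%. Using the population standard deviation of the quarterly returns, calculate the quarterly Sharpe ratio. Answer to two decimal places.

1.38

Mean return μ = 15.00 / 4 = 3.7500%
Σ(r − μ)² = (4.1 − 3.7500)² + (0.5 − 3.7500)² + (2.9 − 3.7500)² + … = 25.4700
σ = √[25.4700 / 4] = 2.5234%
Sharpe = (μ − rf) / σ = (3.7500 − 0.27) / 2.5234 = 3.4800 / 2.5234 = 1.3791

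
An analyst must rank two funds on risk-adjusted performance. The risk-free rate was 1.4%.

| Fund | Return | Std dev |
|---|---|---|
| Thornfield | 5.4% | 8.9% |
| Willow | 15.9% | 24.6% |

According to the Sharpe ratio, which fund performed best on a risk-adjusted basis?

Willow

Thornfield: Sharpe ratio = (5.4% − 1.4%) / 8.9% = 0.449
Willow: Sharpe ratio = (15.9% − 1.4%) / 24.6% = 0.589
Highest: Willow (0.589).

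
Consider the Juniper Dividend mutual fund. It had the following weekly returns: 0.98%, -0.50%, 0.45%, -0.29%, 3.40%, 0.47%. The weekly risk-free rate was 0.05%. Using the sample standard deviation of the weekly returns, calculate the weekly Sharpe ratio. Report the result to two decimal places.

0.50

μ = (0.98 − 0.5 + 0.45 − 0.29 + 3.4 + 0.47) / 6 = 0.7517%
Σ(r − μ)² = (0.98 − 0.7517)² + (-0.5 − 0.7517)² + (0.45 − 0.7517)² + … = 9.8879
σ = √[9.8879 / 5] = 1.4063%
Sharpe = (μ − rf) / σ = (0.7517 − 0.05) / 1.4063 = 0.7017 / 1.4063 = 0.4990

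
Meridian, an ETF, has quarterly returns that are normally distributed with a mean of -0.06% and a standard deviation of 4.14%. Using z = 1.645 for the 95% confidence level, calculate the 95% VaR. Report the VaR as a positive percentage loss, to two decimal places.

6.87

VaR (as % loss) = −(μ − z·σ) = −(-0.06% − 1.645 × 4.14%) = −(-6.8703%) = 6.8703%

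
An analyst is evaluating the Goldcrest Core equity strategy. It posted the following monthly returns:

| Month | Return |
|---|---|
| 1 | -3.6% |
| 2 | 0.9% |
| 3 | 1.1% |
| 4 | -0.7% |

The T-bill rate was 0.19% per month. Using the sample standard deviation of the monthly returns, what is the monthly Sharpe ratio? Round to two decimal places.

-0.35

r̄ = (-3.6 + 0.9 + 1.1 − 0.7) / 4 = -0.5750%
Sample std dev = √[14.1475 / 3] = 2.1716%
Sharpe = (r̄ − rf) / σ = (-0.5750 − 0.19) / 2.1716 = -0.7650 / 2.1716 = -0.3523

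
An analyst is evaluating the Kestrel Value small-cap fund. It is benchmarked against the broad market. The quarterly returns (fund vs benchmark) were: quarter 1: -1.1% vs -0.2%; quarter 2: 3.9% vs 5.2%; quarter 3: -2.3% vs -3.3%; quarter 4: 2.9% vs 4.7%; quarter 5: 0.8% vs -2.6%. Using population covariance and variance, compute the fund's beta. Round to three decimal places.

r̄p = 0.8400%,  r̄m = 0.7600%
Cov = Σ(rp − r̄p)(rm − r̄m) / 5 = 7.2896
Var(rm) = Σ(rm − r̄m)² / 5 = 12.7864
β = Cov / Var = 7.2896 / 12.7864 = 0.5701

0.570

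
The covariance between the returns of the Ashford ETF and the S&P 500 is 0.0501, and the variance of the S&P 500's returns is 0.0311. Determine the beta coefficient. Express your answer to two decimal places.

β = Cov(Rp, Rm) / Var(Rm) = 0.0501 / 0.0311 = 1.6109

1.61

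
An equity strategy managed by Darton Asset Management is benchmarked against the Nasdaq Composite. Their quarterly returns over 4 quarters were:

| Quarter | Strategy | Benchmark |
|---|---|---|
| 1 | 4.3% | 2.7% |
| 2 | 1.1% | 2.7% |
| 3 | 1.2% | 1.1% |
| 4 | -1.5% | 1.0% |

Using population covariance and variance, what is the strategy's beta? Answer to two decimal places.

r̄p = 1.2750%,  r̄m = 1.8750%
Cov = Σ(rp − r̄p)(rm − r̄m) / 4 = 1.2094
Var(rm) = Σ(rm − r̄m)² / 4 = 0.6819
β = Cov / Var = 1.2094 / 0.6819 = 1.7736

1.77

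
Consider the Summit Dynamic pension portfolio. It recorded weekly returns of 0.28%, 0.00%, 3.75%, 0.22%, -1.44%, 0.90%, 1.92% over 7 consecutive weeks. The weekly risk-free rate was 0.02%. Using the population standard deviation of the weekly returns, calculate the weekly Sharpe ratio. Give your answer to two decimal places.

0.52

Mean return r̄ = 5.630 / 7 = 0.8043%
Σ(r − r̄)² = 16.2312; population σ = √(16.2312/7) = 1.5227%
Sharpe = (r̄ − rf) / σ = (0.8043 − 0.02) / 1.5227 = 0.7843 / 1.5227 = 0.5151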